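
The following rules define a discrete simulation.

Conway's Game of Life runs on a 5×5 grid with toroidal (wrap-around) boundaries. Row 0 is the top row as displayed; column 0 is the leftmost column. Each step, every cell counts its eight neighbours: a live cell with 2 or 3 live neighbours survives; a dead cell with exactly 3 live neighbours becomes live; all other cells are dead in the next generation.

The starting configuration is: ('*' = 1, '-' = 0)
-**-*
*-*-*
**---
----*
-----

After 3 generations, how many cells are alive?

0) -**-*
*-*-*
**---
----*
-----
1) -**-*
--*-*
-*-*-
*----
*--*-
2) -**-*
----*
*****
***--
*-**-
3) -**-*
-----
-----
-----
-----

3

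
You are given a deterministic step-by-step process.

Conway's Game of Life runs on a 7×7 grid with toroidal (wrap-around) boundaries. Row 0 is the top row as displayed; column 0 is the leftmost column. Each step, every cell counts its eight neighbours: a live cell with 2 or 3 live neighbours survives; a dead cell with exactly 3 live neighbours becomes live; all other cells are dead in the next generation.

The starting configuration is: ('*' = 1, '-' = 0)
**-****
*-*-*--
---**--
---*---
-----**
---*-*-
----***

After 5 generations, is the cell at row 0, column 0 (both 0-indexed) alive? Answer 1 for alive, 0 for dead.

0

0) **-****
*-*-*--
---**--
---*---
-----**
---*-*-
----***
1) -**----
*-*----
--*-*--
---*-*-
-----**
-------
--*----
2) --**---
--*----
-**-*--
---*-**
----***
-------
-**----
3) ---*---
-------
-**-**-
*-**--*
----*-*
-----*-
-***---
4) ---*---
--***--
***-***
*-*---*
*--**-*
--****-
--***--
5) -------
*-----*
----*--
--*----
*------
-*----*
-----*-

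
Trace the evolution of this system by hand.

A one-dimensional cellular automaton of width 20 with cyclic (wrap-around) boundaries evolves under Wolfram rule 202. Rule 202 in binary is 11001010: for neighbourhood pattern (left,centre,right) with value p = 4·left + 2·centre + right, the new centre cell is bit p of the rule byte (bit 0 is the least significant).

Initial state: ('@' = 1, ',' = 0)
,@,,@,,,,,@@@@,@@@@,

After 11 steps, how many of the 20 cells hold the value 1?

18

step 0: ,@,,@,,,,,@@@@,@@@@,
step 1: @,,@,,,,,@@@@@,@@@@,
step 2: ,,@,,,,,@@@@@@,@@@@,
step 3: ,@,,,,,@@@@@@@,@@@@,
step 4: @,,,,,@@@@@@@@,@@@@,
step 5: ,,,,,@@@@@@@@@,@@@@,
step 6: ,,,,@@@@@@@@@@,@@@@,
step 7: ,,,@@@@@@@@@@@,@@@@,
step 8: ,,@@@@@@@@@@@@,@@@@,
step 9: ,@@@@@@@@@@@@@,@@@@,
step 10: @@@@@@@@@@@@@@,@@@@,
step 11: @@@@@@@@@@@@@@,@@@@,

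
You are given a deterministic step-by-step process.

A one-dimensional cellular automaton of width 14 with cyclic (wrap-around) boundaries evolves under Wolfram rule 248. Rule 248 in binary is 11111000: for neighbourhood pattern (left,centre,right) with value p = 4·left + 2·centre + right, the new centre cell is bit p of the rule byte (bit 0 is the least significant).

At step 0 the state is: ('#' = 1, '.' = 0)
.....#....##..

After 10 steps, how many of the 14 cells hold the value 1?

step 0: .....#....##..
step 1: ......#...###.
step 2: .......#..####
step 3: #.......#.####
step 4: ##.......#####
step 5: ###......#####
step 6: ####.....#####
step 7: #####....#####
step 8: ######...#####
step 9: #######..#####
step 10: ########.#####

13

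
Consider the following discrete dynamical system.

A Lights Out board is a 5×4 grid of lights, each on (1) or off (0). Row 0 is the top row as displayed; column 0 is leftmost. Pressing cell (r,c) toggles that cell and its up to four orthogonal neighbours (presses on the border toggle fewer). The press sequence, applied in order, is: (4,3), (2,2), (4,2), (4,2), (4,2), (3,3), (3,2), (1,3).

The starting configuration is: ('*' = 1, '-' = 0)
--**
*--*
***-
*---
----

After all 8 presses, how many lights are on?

11

[0] --**
*--*
***-
*---
----
[1] --**
*--*
***-
*--*
--**
[2] --**
*-**
*--*
*-**
--**
[3] --**
*-**
*--*
*--*
-*--
[4] --**
*-**
*--*
*-**
--**
[5] --**
*-**
*--*
*--*
-*--
[6] --**
*-**
*---
*-*-
-*-*
[7] --**
*-**
*-*-
**-*
-***
[8] --*-
*---
*-**
**-*
-***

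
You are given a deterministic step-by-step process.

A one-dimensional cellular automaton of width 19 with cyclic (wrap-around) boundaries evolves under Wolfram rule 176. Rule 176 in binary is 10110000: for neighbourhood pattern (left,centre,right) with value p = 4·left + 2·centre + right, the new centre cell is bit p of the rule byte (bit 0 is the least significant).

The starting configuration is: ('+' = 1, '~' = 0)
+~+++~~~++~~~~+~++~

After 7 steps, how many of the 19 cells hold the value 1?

6

gen 0: +~+++~~~++~~~~+~++~
gen 1: ~+~+~+~~~~+~~~~+~~+
gen 2: +~+~+~+~~~~+~~~~+~~
gen 3: ~+~+~+~+~~~~+~~~~+~
gen 4: ~~+~+~+~+~~~~+~~~~+
gen 5: +~~+~+~+~+~~~~+~~~~
gen 6: ~+~~+~+~+~+~~~~+~~~
gen 7: ~~+~~+~+~+~+~~~~+~~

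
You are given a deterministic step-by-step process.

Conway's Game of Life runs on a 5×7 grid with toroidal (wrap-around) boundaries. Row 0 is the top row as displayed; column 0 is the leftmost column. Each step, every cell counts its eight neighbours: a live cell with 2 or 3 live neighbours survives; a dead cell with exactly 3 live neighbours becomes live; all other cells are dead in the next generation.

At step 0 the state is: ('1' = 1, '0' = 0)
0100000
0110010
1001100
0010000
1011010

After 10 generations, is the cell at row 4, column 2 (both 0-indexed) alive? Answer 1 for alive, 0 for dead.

step 0: 0100000
0110010
1001100
0010000
1011010
step 1: 1001101
1111100
0001100
0010001
0011000
step 2: 1000011
1100001
1000110
0010100
1110111
step 3: 0010100
0100100
1001110
0010000
0010100
step 4: 0110110
0110000
0111110
0110010
0110000
step 5: 1000000
1000000
1000110
1000010
1000110
step 6: 1100000
1100000
1100110
1100000
1100110
step 7: 0010000
0010000
0010000
0010000
0010000
step 8: 0111000
0111000
0111000
0111000
0111000
step 9: 1000100
1000100
1000100
1000100
1000100
step 10: 1101111
1101111
1101111
1101111
1101111

0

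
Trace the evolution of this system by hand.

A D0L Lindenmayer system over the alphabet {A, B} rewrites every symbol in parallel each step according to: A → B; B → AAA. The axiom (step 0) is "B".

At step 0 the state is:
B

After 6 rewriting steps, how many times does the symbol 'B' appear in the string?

[0] B
[1] AAA
[2] BBB
[3] AAAAAAAAA
[4] BBBBBBBBB
[5] AAAAAAAAAAAAAAAAAAAAAAAAAAA
[6] BBBBBBBBBBBBBBBBBBBBBBBBBBB

27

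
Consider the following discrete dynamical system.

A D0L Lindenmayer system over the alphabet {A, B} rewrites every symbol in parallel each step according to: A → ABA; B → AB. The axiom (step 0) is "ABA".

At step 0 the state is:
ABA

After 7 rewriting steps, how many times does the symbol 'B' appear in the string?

987

step 0: ABA
step 1: ABAABABA
step 2: ABAABABAABAABABAABABA
step 3: ABAABABAABAABABAABABAABAABABAABAABABAABABAABAABABAABABA
step 4: ABAABABAABAABABAABABAABAABABAABAABABAABABAABAABABAABABAABA…AABABAABABAABAABABAABABAABAABABAABAABABAABABAABAABABAABABA  (len 144)
step 5: ABAABABAABAABABAABABAABAABABAABAABABAABABAABAABABAABABAABA…AABABAABABAABAABABAABABAABAABABAABAABABAABABAABAABABAABABA  (len 377)
step 6: ABAABABAABAABABAABABAABAABABAABAABABAABABAABAABABAABABAABA…AABABAABABAABAABABAABABAABAABABAABAABABAABABAABAABABAABABA  (len 987)
step 7: ABAABABAABAABABAABABAABAABABAABAABABAABABAABAABABAABABAABA…AABABAABABAABAABABAABABAABAABABAABAABABAABABAABAABABAABABA  (len 2584)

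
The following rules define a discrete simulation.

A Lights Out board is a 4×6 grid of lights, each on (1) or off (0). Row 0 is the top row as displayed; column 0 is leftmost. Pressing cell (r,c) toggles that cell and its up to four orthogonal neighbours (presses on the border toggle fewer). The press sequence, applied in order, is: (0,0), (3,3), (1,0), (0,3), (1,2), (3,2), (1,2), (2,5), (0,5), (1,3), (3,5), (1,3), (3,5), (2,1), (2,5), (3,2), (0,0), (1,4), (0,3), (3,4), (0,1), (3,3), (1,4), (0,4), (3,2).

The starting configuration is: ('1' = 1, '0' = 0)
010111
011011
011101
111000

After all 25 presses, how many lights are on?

step 0: 010111
011011
011101
111000
step 1: 100111
111011
011101
111000
step 2: 100111
111011
011001
110110
step 3: 000111
001011
111001
110110
step 4: 001001
001111
111001
110110
step 5: 000001
010011
110001
110110
step 6: 000001
010011
111001
101010
step 7: 001001
001111
110001
101010
step 8: 001001
001110
110010
101011
step 9: 001010
001111
110010
101011
step 10: 001110
000001
110110
101011
step 11: 001110
000001
110111
101000
step 12: 001010
001111
110011
101000
step 13: 001010
001111
110010
101011
step 14: 001010
011111
001010
111011
step 15: 001010
011110
001001
111010
step 16: 001010
011110
000001
100110
step 17: 111010
111110
000001
100110
step 18: 111000
111001
000011
100110
step 19: 110110
111101
000011
100110
step 20: 110110
111101
000001
100001
step 21: 001110
101101
000001
100001
step 22: 001110
101101
000101
101111
step 23: 001100
101010
000111
101111
step 24: 001011
101000
000111
101111
step 25: 001011
101000
001111
110011

13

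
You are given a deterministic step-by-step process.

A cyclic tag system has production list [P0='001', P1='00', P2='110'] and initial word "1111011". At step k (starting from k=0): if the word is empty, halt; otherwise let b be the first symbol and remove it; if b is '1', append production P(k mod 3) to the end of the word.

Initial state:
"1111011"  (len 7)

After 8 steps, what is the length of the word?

step 0: "1111011"  (len 7)
step 1: "111011001"  (len 9)
step 2: "1101100100"  (len 10)
step 3: "101100100110"  (len 12)
step 4: "01100100110001"  (len 14)
step 5: "1100100110001"  (len 13)
step 6: "100100110001110"  (len 15)
step 7: "00100110001110001"  (len 17)
step 8: "0100110001110001"  (len 16)

16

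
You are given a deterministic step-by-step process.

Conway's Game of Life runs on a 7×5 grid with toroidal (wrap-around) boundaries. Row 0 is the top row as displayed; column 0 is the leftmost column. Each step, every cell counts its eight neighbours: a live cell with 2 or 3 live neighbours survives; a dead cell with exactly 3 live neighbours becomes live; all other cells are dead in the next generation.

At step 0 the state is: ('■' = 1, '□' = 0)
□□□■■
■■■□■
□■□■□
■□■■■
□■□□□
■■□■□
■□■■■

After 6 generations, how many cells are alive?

gen 0: □□□■■
■■■□■
□■□■□
■□■■■
□■□□□
■■□■□
■□■■■
gen 1: □□□□□
□■□□□
□□□□□
■□□■■
□□□□□
□□□■□
□□□□□
gen 2: □□□□□
□□□□□
■□□□■
□□□□■
□□□■□
□□□□□
□□□□□
gen 3: □□□□□
□□□□□
■□□□■
■□□■■
□□□□□
□□□□□
□□□□□
gen 4: □□□□□
□□□□□
■□□■□
■□□■□
□□□□■
□□□□□
□□□□□
gen 5: □□□□□
□□□□□
□□□□□
■□□■□
□□□□■
□□□□□
□□□□□
gen 6: □□□□□
□□□□□
□□□□□
□□□□■
□□□□■
□□□□□
□□□□□

2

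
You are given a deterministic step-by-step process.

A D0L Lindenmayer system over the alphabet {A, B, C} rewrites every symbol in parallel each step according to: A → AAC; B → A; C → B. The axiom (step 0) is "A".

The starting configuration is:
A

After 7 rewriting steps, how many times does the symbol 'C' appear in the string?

step 0: A
step 1: AAC
step 2: AACAACB
step 3: AACAACBAACAACBA
step 4: AACAACBAACAACBAAACAACBAACAACBAAAC
step 5: AACAACBAACAACBAAACAACBAACAACBAAACAACAACBAACAACBAAACAACBAACAACBAAACAACAACB
step 6: AACAACBAACAACBAAACAACBAACAACBAAACAACAACBAACAACBAAACAACBAAC…AACAACAACBAACAACBAAACAACBAACAACBAAACAACAACBAACAACBAACAACBA  (len 161)
step 7: AACAACBAACAACBAAACAACBAACAACBAAACAACAACBAACAACBAAACAACBAAC…AACAACAACBAACAACBAACAACBAAACAACBAACAACBAAACAACBAACAACBAAAC  (len 355)

97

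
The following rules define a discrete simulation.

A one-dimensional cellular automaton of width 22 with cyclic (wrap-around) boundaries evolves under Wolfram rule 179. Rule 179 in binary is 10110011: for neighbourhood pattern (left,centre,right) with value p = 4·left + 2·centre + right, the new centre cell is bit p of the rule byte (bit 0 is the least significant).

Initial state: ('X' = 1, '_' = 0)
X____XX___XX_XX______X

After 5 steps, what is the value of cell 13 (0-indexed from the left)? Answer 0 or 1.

0

t=0: X____XX___XX_XX______X
t=1: _XXXX__XXX__X__XXXXXX_
t=2: X_XX_XX_X_XX_XX_XXXX_X
t=3: _X__X__X_X__X__X_XX_X_
t=4: X_XX_XX_X_XX_XX_X__X_X
t=5: _X__X__X_X__X__X_XX_X_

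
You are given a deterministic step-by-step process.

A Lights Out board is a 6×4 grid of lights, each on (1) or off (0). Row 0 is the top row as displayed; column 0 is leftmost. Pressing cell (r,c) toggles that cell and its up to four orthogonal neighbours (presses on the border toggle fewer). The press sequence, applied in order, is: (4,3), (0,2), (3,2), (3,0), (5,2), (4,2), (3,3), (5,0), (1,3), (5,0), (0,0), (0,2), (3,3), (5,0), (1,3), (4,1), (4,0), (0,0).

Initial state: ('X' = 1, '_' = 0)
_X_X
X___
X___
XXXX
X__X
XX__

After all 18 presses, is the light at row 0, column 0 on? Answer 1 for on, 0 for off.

0

0) _X_X
X___
X___
XXXX
X__X
XX__
1) _X_X
X___
X___
XXX_
X_X_
XX_X
2) __X_
X_X_
X___
XXX_
X_X_
XX_X
3) __X_
X_X_
X_X_
X__X
X___
XX_X
4) __X_
X_X_
__X_
_X_X
____
XX_X
5) __X_
X_X_
__X_
_X_X
__X_
X_X_
6) __X_
X_X_
__X_
_XXX
_X_X
X___
7) __X_
X_X_
__XX
_X__
_X__
X___
8) __X_
X_X_
__XX
_X__
XX__
_X__
9) __XX
X__X
__X_
_X__
XX__
_X__
10) __XX
X__X
__X_
_X__
_X__
X___
11) XXXX
___X
__X_
_X__
_X__
X___
12) X___
__XX
__X_
_X__
_X__
X___
13) X___
__XX
__XX
_XXX
_X_X
X___
14) X___
__XX
__XX
_XXX
XX_X
_X__
15) X__X
____
__X_
_XXX
XX_X
_X__
16) X__X
____
__X_
__XX
__XX
____
17) X__X
____
__X_
X_XX
XXXX
X___
18) _X_X
X___
__X_
X_XX
XXXX
X___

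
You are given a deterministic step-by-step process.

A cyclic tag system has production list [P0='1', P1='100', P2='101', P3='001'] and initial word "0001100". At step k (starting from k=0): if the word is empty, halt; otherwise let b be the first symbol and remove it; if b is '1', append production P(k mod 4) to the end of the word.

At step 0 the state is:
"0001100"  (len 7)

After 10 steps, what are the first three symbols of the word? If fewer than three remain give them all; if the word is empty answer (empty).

step 0: "0001100"  (len 7)
step 1: "001100"  (len 6)
step 2: "01100"  (len 5)
step 3: "1100"  (len 4)
step 4: "100001"  (len 6)
step 5: "000011"  (len 6)
step 6: "00011"  (len 5)
step 7: "0011"  (len 4)
step 8: "011"  (len 3)
step 9: "11"  (len 2)
step 10: "1100"  (len 4)

110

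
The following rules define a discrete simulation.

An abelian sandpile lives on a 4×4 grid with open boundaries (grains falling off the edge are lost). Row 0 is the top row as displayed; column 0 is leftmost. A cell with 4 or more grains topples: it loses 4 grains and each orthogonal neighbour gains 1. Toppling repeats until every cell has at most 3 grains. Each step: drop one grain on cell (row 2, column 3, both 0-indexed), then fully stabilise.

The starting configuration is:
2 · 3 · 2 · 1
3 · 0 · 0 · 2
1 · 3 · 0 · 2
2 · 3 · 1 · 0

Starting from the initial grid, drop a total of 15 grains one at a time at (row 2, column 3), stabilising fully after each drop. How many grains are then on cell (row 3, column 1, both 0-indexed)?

1

0) 2 · 3 · 2 · 1
3 · 0 · 0 · 2
1 · 3 · 0 · 2
2 · 3 · 1 · 0
1) 2 · 3 · 2 · 1
3 · 0 · 0 · 2
1 · 3 · 0 · 3
2 · 3 · 1 · 0
2) 2 · 3 · 2 · 1
3 · 0 · 0 · 3
1 · 3 · 1 · 0
2 · 3 · 1 · 1
3) 2 · 3 · 2 · 1
3 · 0 · 0 · 3
1 · 3 · 1 · 1
2 · 3 · 1 · 1
4) 2 · 3 · 2 · 1
3 · 0 · 0 · 3
1 · 3 · 1 · 2
2 · 3 · 1 · 1
5) 2 · 3 · 2 · 1
3 · 0 · 0 · 3
1 · 3 · 1 · 3
2 · 3 · 1 · 1
6) 2 · 3 · 2 · 2
3 · 0 · 1 · 0
1 · 3 · 2 · 1
2 · 3 · 1 · 2
7) 2 · 3 · 2 · 2
3 · 0 · 1 · 0
1 · 3 · 2 · 2
2 · 3 · 1 · 2
8) 2 · 3 · 2 · 2
3 · 0 · 1 · 0
1 · 3 · 2 · 3
2 · 3 · 1 · 2
9) 2 · 3 · 2 · 2
3 · 0 · 1 · 1
1 · 3 · 3 · 0
2 · 3 · 1 · 3
10) 2 · 3 · 2 · 2
3 · 0 · 1 · 1
1 · 3 · 3 · 1
2 · 3 · 1 · 3
11) 2 · 3 · 2 · 2
3 · 0 · 1 · 1
1 · 3 · 3 · 2
2 · 3 · 1 · 3
12) 2 · 3 · 2 · 2
3 · 0 · 1 · 1
1 · 3 · 3 · 3
2 · 3 · 1 · 3
13) 2 · 3 · 2 · 2
3 · 1 · 2 · 2
2 · 1 · 2 · 2
3 · 1 · 0 · 1
14) 2 · 3 · 2 · 2
3 · 1 · 2 · 2
2 · 1 · 2 · 3
3 · 1 · 0 · 1
15) 2 · 3 · 2 · 2
3 · 1 · 2 · 3
2 · 1 · 3 · 0
3 · 1 · 0 · 2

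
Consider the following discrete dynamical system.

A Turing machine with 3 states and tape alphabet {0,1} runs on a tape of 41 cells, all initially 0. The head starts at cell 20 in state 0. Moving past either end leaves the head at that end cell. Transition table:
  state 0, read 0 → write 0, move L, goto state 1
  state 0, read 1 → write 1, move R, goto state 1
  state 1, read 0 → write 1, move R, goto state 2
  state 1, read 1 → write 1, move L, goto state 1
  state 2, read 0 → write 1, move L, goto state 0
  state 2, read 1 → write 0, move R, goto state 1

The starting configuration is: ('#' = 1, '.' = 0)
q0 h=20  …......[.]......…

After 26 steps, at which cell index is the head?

22

t=0: q0 h=20  …......[.]......…
t=1: q1 h=19  …......[.]......…
t=2: q2 h=20  ….....#[.]......…
t=3: q0 h=19  …......[#]#.....…
t=4: q1 h=20  ….....#[#]......…
t=5: q1 h=19  …......[#]#.....…
t=6: q1 h=18  …......[.]##....…
t=7: q2 h=19  ….....#[#]#.....…
t=8: q1 h=20  …....#.[#]......…
t=9: q1 h=19  ….....#[.]#.....…
t=10: q2 h=20  …....##[#]......…
t=11: q1 h=21  …...##.[.]......…
t=12: q2 h=22  …..##.#[.]......…
t=13: q0 h=21  …...##.[#]#.....…
t=14: q1 h=22  …..##.#[#]......…
t=15: q1 h=21  …...##.[#]#.....…
t=16: q1 h=20  …....##[.]##....…
t=17: q2 h=21  …...###[#]#.....…
t=18: q1 h=22  …..###.[#]......…
t=19: q1 h=21  …...###[.]#.....…
t=20: q2 h=22  …..####[#]......…
t=21: q1 h=23  ….####.[.]......…
t=22: q2 h=24  …####.#[.]......…
t=23: q0 h=23  ….####.[#]#.....…
t=24: q1 h=24  …####.#[#]......…
t=25: q1 h=23  ….####.[#]#.....…
t=26: q1 h=22  …..####[.]##....…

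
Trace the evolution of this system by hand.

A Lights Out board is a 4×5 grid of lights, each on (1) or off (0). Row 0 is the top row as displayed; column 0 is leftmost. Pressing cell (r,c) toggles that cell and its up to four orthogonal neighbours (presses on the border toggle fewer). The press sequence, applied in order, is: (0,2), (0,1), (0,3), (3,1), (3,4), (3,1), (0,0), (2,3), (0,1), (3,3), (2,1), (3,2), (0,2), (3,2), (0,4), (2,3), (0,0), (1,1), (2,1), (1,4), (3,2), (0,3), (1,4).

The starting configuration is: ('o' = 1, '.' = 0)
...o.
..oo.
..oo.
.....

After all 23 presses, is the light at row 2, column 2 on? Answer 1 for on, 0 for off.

[0] ...o.
..oo.
..oo.
.....
[1] .oo..
...o.
..oo.
.....
[2] o....
.o.o.
..oo.
.....
[3] o.ooo
.o...
..oo.
.....
[4] o.ooo
.o...
.ooo.
ooo..
[5] o.ooo
.o...
.oooo
ooooo
[6] o.ooo
.o...
..ooo
...oo
[7] .oooo
oo...
..ooo
...oo
[8] .oooo
oo.o.
.....
....o
[9] o..oo
o..o.
.....
....o
[10] o..oo
o..o.
...o.
..oo.
[11] o..oo
oo.o.
oooo.
.ooo.
[12] o..oo
oo.o.
oo.o.
.....
[13] ooo.o
oooo.
oo.o.
.....
[14] ooo.o
oooo.
oooo.
.ooo.
[15] oooo.
ooooo
oooo.
.ooo.
[16] oooo.
ooo.o
oo..o
.oo..
[17] ..oo.
.oo.o
oo..o
.oo..
[18] .ooo.
o...o
o...o
.oo..
[19] .ooo.
oo..o
.oo.o
..o..
[20] .oooo
oo.o.
.oo..
..o..
[21] .oooo
oo.o.
.o...
.o.o.
[22] .o...
oo...
.o...
.o.o.
[23] .o..o
oo.oo
.o..o
.o.o.

0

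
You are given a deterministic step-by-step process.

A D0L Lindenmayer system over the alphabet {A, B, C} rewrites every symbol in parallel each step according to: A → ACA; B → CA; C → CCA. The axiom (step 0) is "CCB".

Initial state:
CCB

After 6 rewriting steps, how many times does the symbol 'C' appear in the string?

973

step 0: CCB
step 1: CCACCACA
step 2: CCACCAACACCACCAACACCAACA
step 3: CCACCAACACCACCAACAACACCAACACCACCAACACCACCAACAACACCAACACCACCAACAACACCAACA
step 4: CCACCAACACCACCAACAACACCAACACCACCAACACCACCAACAACACCAACAACAC…AACACCACCAACACCACCAACAACACCAACAACACCAACACCACCAACAACACCAACA  (len 216)
step 5: CCACCAACACCACCAACAACACCAACACCACCAACACCACCAACAACACCAACAACAC…AACACCACCAACACCACCAACAACACCAACAACACCAACACCACCAACAACACCAACA  (len 648)
step 6: CCACCAACACCACCAACAACACCAACACCACCAACACCACCAACAACACCAACAACAC…AACACCACCAACACCACCAACAACACCAACAACACCAACACCACCAACAACACCAACA  (len 1944)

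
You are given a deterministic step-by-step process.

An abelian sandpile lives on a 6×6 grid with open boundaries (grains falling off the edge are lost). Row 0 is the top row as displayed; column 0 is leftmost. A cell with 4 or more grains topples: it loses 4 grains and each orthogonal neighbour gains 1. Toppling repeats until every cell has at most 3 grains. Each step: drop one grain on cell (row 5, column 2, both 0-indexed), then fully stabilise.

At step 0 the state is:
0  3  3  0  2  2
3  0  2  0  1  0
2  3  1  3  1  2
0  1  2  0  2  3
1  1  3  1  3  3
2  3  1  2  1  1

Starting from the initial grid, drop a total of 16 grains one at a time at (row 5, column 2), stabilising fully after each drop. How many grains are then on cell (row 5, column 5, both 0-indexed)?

t=0: 0  3  3  0  2  2
3  0  2  0  1  0
2  3  1  3  1  2
0  1  2  0  2  3
1  1  3  1  3  3
2  3  1  2  1  1
t=1: 0  3  3  0  2  2
3  0  2  0  1  0
2  3  1  3  1  2
0  1  2  0  2  3
1  1  3  1  3  3
2  3  2  2  1  1
t=2: 0  3  3  0  2  2
3  0  2  0  1  0
2  3  1  3  1  2
0  1  2  0  2  3
1  1  3  1  3  3
2  3  3  2  1  1
t=3: 0  3  3  0  2  2
3  0  2  0  1  0
2  3  1  3  1  2
0  1  3  0  2  3
1  3  0  2  3  3
3  0  2  3  1  1
t=4: 0  3  3  0  2  2
3  0  2  0  1  0
2  3  1  3  1  2
0  1  3  0  2  3
1  3  0  2  3  3
3  0  3  3  1  1
t=5: 0  3  3  0  2  2
3  0  2  0  1  0
2  3  1  3  1  2
0  1  3  0  2  3
1  3  1  3  3  3
3  1  1  0  2  1
t=6: 0  3  3  0  2  2
3  0  2  0  1  0
2  3  1  3  1  2
0  1  3  0  2  3
1  3  1  3  3  3
3  1  2  0  2  1
t=7: 0  3  3  0  2  2
3  0  2  0  1  0
2  3  1  3  1  2
0  1  3  0  2  3
1  3  1  3  3  3
3  1  3  0  2  1
t=8: 0  3  3  0  2  2
3  0  2  0  1  0
2  3  1  3  1  2
0  1  3  0  2  3
1  3  2  3  3  3
3  2  0  1  2  1
t=9: 0  3  3  0  2  2
3  0  2  0  1  0
2  3  1  3  1  2
0  1  3  0  2  3
1  3  2  3  3  3
3  2  1  1  2  1
t=10: 0  3  3  0  2  2
3  0  2  0  1  0
2  3  1  3  1  2
0  1  3  0  2  3
1  3  2  3  3  3
3  2  2  1  2  1
t=11: 0  3  3  0  2  2
3  0  2  0  1  0
2  3  1  3  1  2
0  1  3  0  2  3
1  3  2  3  3  3
3  2  3  1  2  1
t=12: 0  3  3  0  2  2
3  0  2  0  1  0
2  3  1  3  1  2
0  1  3  0  2  3
1  3  3  3  3  3
3  3  0  2  2  1
t=13: 0  3  3  0  2  2
3  0  2  0  1  0
2  3  1  3  1  2
0  1  3  0  2  3
1  3  3  3  3  3
3  3  1  2  2  1
t=14: 0  3  3  0  2  2
3  0  2  0  1  0
2  3  1  3  1  2
0  1  3  0  2  3
1  3  3  3  3  3
3  3  2  2  2  1
t=15: 0  3  3  0  2  2
3  0  2  0  1  0
2  3  1  3  1  2
0  1  3  0  2  3
1  3  3  3  3  3
3  3  3  2  2  1
t=16: 0  3  3  0  2  2
3  0  2  0  1  0
2  3  2  3  2  3
0  3  0  3  0  1
3  1  3  2  3  1
0  2  3  1  0  3

3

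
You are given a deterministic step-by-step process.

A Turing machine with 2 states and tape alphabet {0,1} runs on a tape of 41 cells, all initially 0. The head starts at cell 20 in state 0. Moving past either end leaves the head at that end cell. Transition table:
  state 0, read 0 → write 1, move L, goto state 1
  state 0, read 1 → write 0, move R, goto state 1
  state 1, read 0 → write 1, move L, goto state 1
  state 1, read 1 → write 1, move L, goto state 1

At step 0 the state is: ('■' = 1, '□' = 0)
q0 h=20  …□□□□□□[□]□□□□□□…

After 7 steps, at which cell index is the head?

13

gen 0: q0 h=20  …□□□□□□[□]□□□□□□…
gen 1: q1 h=19  …□□□□□□[□]■□□□□□…
gen 2: q1 h=18  …□□□□□□[□]■■□□□□…
gen 3: q1 h=17  …□□□□□□[□]■■■□□□…
gen 4: q1 h=16  …□□□□□□[□]■■■■□□…
gen 5: q1 h=15  …□□□□□□[□]■■■■■□…
gen 6: q1 h=14  …□□□□□□[□]■■■■■■…
gen 7: q1 h=13  …□□□□□□[□]■■■■■■…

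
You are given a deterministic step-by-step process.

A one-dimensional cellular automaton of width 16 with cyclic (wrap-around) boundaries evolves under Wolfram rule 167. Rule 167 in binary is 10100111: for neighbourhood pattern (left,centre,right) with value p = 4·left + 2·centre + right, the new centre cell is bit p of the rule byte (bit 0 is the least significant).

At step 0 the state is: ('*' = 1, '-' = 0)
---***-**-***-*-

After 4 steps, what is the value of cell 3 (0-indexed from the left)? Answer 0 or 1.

t=0: ---***-**-***-*-
t=1: ***-*-*--*-*-**-
t=2: -*-****-*****--*
t=3: ***-**-*-***--**
t=4: **-*--***-*--*-*

1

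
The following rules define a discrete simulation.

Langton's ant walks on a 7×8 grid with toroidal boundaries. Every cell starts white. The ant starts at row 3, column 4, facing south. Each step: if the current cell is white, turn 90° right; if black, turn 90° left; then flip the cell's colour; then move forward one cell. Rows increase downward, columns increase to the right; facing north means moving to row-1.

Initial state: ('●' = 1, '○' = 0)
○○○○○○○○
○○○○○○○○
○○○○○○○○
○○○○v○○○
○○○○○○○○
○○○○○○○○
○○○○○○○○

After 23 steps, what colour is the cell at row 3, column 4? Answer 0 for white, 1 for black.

[0] ○○○○○○○○
○○○○○○○○
○○○○○○○○
○○○○v○○○
○○○○○○○○
○○○○○○○○
○○○○○○○○
[1] ○○○○○○○○
○○○○○○○○
○○○○○○○○
○○○<●○○○
○○○○○○○○
○○○○○○○○
○○○○○○○○
[2] ○○○○○○○○
○○○○○○○○
○○○^○○○○
○○○●●○○○
○○○○○○○○
○○○○○○○○
○○○○○○○○
[3] ○○○○○○○○
○○○○○○○○
○○○●>○○○
○○○●●○○○
○○○○○○○○
○○○○○○○○
○○○○○○○○
[4] ○○○○○○○○
○○○○○○○○
○○○●●○○○
○○○●v○○○
○○○○○○○○
○○○○○○○○
○○○○○○○○
[5] ○○○○○○○○
○○○○○○○○
○○○●●○○○
○○○●○>○○
○○○○○○○○
○○○○○○○○
○○○○○○○○
[6] ○○○○○○○○
○○○○○○○○
○○○●●○○○
○○○●○●○○
○○○○○v○○
○○○○○○○○
○○○○○○○○
[7] ○○○○○○○○
○○○○○○○○
○○○●●○○○
○○○●○●○○
○○○○<●○○
○○○○○○○○
○○○○○○○○
[8] ○○○○○○○○
○○○○○○○○
○○○●●○○○
○○○●^●○○
○○○○●●○○
○○○○○○○○
○○○○○○○○
[9] ○○○○○○○○
○○○○○○○○
○○○●●○○○
○○○●●>○○
○○○○●●○○
○○○○○○○○
○○○○○○○○
[10] ○○○○○○○○
○○○○○○○○
○○○●●^○○
○○○●●○○○
○○○○●●○○
○○○○○○○○
○○○○○○○○
[11] ○○○○○○○○
○○○○○○○○
○○○●●●>○
○○○●●○○○
○○○○●●○○
○○○○○○○○
○○○○○○○○
[12] ○○○○○○○○
○○○○○○○○
○○○●●●●○
○○○●●○v○
○○○○●●○○
○○○○○○○○
○○○○○○○○
[13] ○○○○○○○○
○○○○○○○○
○○○●●●●○
○○○●●<●○
○○○○●●○○
○○○○○○○○
○○○○○○○○
[14] ○○○○○○○○
○○○○○○○○
○○○●●^●○
○○○●●●●○
○○○○●●○○
○○○○○○○○
○○○○○○○○
[15] ○○○○○○○○
○○○○○○○○
○○○●<○●○
○○○●●●●○
○○○○●●○○
○○○○○○○○
○○○○○○○○
[16] ○○○○○○○○
○○○○○○○○
○○○●○○●○
○○○●v●●○
○○○○●●○○
○○○○○○○○
○○○○○○○○
[17] ○○○○○○○○
○○○○○○○○
○○○●○○●○
○○○●○>●○
○○○○●●○○
○○○○○○○○
○○○○○○○○
[18] ○○○○○○○○
○○○○○○○○
○○○●○^●○
○○○●○○●○
○○○○●●○○
○○○○○○○○
○○○○○○○○
[19] ○○○○○○○○
○○○○○○○○
○○○●○●>○
○○○●○○●○
○○○○●●○○
○○○○○○○○
○○○○○○○○
[20] ○○○○○○○○
○○○○○○^○
○○○●○●○○
○○○●○○●○
○○○○●●○○
○○○○○○○○
○○○○○○○○
[21] ○○○○○○○○
○○○○○○●>
○○○●○●○○
○○○●○○●○
○○○○●●○○
○○○○○○○○
○○○○○○○○
[22] ○○○○○○○○
○○○○○○●●
○○○●○●○v
○○○●○○●○
○○○○●●○○
○○○○○○○○
○○○○○○○○
[23] ○○○○○○○○
○○○○○○●●
○○○●○●<●
○○○●○○●○
○○○○●●○○
○○○○○○○○
○○○○○○○○

0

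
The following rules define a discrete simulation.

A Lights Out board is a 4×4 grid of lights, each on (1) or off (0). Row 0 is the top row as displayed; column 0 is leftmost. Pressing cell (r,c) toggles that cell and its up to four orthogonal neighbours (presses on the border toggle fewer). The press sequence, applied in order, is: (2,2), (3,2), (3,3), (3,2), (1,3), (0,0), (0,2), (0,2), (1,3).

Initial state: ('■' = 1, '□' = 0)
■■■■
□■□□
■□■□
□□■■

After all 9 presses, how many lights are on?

8

[0] ■■■■
□■□□
■□■□
□□■■
[1] ■■■■
□■■□
■■□■
□□□■
[2] ■■■■
□■■□
■■■■
□■■□
[3] ■■■■
□■■□
■■■□
□■□■
[4] ■■■■
□■■□
■■□□
□□■□
[5] ■■■□
□■□■
■■□■
□□■□
[6] □□■□
■■□■
■■□■
□□■□
[7] □■□■
■■■■
■■□■
□□■□
[8] □□■□
■■□■
■■□■
□□■□
[9] □□■■
■■■□
■■□□
□□■□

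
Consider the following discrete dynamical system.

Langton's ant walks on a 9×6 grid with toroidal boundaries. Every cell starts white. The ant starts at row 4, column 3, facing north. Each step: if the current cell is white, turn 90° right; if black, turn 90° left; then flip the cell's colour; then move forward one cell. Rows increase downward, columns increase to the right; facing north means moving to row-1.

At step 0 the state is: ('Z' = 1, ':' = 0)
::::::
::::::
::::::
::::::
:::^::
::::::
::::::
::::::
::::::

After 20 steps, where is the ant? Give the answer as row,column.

6,1

t=0: ::::::
::::::
::::::
::::::
:::^::
::::::
::::::
::::::
::::::
t=1: ::::::
::::::
::::::
::::::
:::Z>:
::::::
::::::
::::::
::::::
t=2: ::::::
::::::
::::::
::::::
:::ZZ:
::::v:
::::::
::::::
::::::
t=3: ::::::
::::::
::::::
::::::
:::ZZ:
:::<Z:
::::::
::::::
::::::
t=4: ::::::
::::::
::::::
::::::
:::^Z:
:::ZZ:
::::::
::::::
::::::
t=5: ::::::
::::::
::::::
::::::
::<:Z:
:::ZZ:
::::::
::::::
::::::
t=6: ::::::
::::::
::::::
::^:::
::Z:Z:
:::ZZ:
::::::
::::::
::::::
t=7: ::::::
::::::
::::::
::Z>::
::Z:Z:
:::ZZ:
::::::
::::::
::::::
t=8: ::::::
::::::
::::::
::ZZ::
::ZvZ:
:::ZZ:
::::::
::::::
::::::
t=9: ::::::
::::::
::::::
::ZZ::
::<ZZ:
:::ZZ:
::::::
::::::
::::::
t=10: ::::::
::::::
::::::
::ZZ::
:::ZZ:
::vZZ:
::::::
::::::
::::::
t=11: ::::::
::::::
::::::
::ZZ::
:::ZZ:
:<ZZZ:
::::::
::::::
::::::
t=12: ::::::
::::::
::::::
::ZZ::
:^:ZZ:
:ZZZZ:
::::::
::::::
::::::
t=13: ::::::
::::::
::::::
::ZZ::
:Z>ZZ:
:ZZZZ:
::::::
::::::
::::::
t=14: ::::::
::::::
::::::
::ZZ::
:ZZZZ:
:ZvZZ:
::::::
::::::
::::::
t=15: ::::::
::::::
::::::
::ZZ::
:ZZZZ:
:Z:>Z:
::::::
::::::
::::::
t=16: ::::::
::::::
::::::
::ZZ::
:ZZ^Z:
:Z::Z:
::::::
::::::
::::::
t=17: ::::::
::::::
::::::
::ZZ::
:Z<:Z:
:Z::Z:
::::::
::::::
::::::
t=18: ::::::
::::::
::::::
::ZZ::
:Z::Z:
:Zv:Z:
::::::
::::::
::::::
t=19: ::::::
::::::
::::::
::ZZ::
:Z::Z:
:<Z:Z:
::::::
::::::
::::::
t=20: ::::::
::::::
::::::
::ZZ::
:Z::Z:
::Z:Z:
:v::::
::::::
::::::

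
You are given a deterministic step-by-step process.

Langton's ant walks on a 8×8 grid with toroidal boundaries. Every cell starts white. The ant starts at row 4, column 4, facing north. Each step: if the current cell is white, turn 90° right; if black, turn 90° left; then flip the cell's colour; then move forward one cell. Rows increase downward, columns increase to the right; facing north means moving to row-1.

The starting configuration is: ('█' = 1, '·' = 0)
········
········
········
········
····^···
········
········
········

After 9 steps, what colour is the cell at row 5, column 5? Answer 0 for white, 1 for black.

1

k=0  ········
········
········
········
····^···
········
········
········
k=1  ········
········
········
········
····█>··
········
········
········
k=2  ········
········
········
········
····██··
·····v··
········
········
k=3  ········
········
········
········
····██··
····<█··
········
········
k=4  ········
········
········
········
····^█··
····██··
········
········
k=5  ········
········
········
········
···<·█··
····██··
········
········
k=6  ········
········
········
···^····
···█·█··
····██··
········
········
k=7  ········
········
········
···█>···
···█·█··
····██··
········
········
k=8  ········
········
········
···██···
···█v█··
····██··
········
········
k=9  ········
········
········
···██···
···<██··
····██··
········
········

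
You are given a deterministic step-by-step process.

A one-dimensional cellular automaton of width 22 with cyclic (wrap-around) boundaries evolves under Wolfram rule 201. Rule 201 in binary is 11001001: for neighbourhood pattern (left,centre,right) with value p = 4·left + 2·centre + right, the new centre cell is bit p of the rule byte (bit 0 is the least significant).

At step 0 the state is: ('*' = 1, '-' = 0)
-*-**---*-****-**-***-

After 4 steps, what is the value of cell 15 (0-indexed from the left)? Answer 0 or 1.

1

t=0: -*-**---*-****-**-***-
t=1: ---**-*---****-**-***-
t=2: **-**---*-****-**-***-
t=3: **-**-*---****-**-***-
t=4: **-**---*-****-**-***-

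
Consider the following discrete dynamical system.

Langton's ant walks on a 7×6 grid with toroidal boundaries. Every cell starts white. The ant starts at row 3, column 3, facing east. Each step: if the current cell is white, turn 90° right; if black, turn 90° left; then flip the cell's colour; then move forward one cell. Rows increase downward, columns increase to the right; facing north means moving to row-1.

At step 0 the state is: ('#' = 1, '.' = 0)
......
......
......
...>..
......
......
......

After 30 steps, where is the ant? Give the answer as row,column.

2,2

t=0: ......
......
......
...>..
......
......
......
t=1: ......
......
......
...#..
...v..
......
......
t=2: ......
......
......
...#..
..<#..
......
......
t=3: ......
......
......
..^#..
..##..
......
......
t=4: ......
......
......
..#>..
..##..
......
......
t=5: ......
......
...^..
..#...
..##..
......
......
t=6: ......
......
...#>.
..#...
..##..
......
......
t=7: ......
......
...##.
..#.v.
..##..
......
......
t=8: ......
......
...##.
..#<#.
..##..
......
......
t=9: ......
......
...^#.
..###.
..##..
......
......
t=10: ......
......
..<.#.
..###.
..##..
......
......
t=11: ......
..^...
..#.#.
..###.
..##..
......
......
t=12: ......
..#>..
..#.#.
..###.
..##..
......
......
t=13: ......
..##..
..#v#.
..###.
..##..
......
......
t=14: ......
..##..
..<##.
..###.
..##..
......
......
t=15: ......
..##..
...##.
..v##.
..##..
......
......
t=16: ......
..##..
...##.
...>#.
..##..
......
......
t=17: ......
..##..
...^#.
....#.
..##..
......
......
t=18: ......
..##..
..<.#.
....#.
..##..
......
......
t=19: ......
..^#..
..#.#.
....#.
..##..
......
......
t=20: ......
.<.#..
..#.#.
....#.
..##..
......
......
t=21: .^....
.#.#..
..#.#.
....#.
..##..
......
......
t=22: .#>...
.#.#..
..#.#.
....#.
..##..
......
......
t=23: .##...
.#v#..
..#.#.
....#.
..##..
......
......
t=24: .##...
.<##..
..#.#.
....#.
..##..
......
......
t=25: .##...
..##..
.v#.#.
....#.
..##..
......
......
t=26: .##...
..##..
<##.#.
....#.
..##..
......
......
t=27: .##...
^.##..
###.#.
....#.
..##..
......
......
t=28: .##...
#>##..
###.#.
....#.
..##..
......
......
t=29: .##...
####..
#v#.#.
....#.
..##..
......
......
t=30: .##...
####..
#.>.#.
....#.
..##..
......
......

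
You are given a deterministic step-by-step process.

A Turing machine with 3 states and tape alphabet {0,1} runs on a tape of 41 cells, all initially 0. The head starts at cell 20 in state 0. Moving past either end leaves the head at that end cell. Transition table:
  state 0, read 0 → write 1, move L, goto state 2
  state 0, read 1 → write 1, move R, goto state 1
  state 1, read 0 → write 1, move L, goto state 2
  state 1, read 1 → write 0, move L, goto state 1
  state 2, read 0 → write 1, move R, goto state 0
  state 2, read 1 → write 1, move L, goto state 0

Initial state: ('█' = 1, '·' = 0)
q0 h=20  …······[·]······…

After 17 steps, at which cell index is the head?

15

t=0: q0 h=20  …······[·]······…
t=1: q2 h=19  …······[·]█·····…
t=2: q0 h=20  …·····█[█]······…
t=3: q1 h=21  …····██[·]······…
t=4: q2 h=20  …·····█[█]█·····…
t=5: q0 h=19  …······[█]██····…
t=6: q1 h=20  …·····█[█]█·····…
t=7: q1 h=19  …······[█]·█····…
t=8: q1 h=18  …······[·]··█···…
t=9: q2 h=17  …······[·]█··█··…
t=10: q0 h=18  …·····█[█]··█···…
t=11: q1 h=19  …····██[·]·█····…
t=12: q2 h=18  …·····█[█]█·█···…
t=13: q0 h=17  …······[█]██·█··…
t=14: q1 h=18  …·····█[█]█·█···…
t=15: q1 h=17  …······[█]·█·█··…
t=16: q1 h=16  …······[·]··█·█·…
t=17: q2 h=15  …······[·]█··█·█…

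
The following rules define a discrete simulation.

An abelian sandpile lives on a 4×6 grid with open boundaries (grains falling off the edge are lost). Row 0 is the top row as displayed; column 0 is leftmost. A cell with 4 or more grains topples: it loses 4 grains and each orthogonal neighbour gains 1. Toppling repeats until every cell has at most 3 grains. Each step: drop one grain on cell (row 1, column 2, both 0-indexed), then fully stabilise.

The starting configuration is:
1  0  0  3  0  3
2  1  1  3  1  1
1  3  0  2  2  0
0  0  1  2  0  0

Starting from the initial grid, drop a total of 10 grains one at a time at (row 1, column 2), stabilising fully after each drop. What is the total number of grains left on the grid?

35

step 0: 1  0  0  3  0  3
2  1  1  3  1  1
1  3  0  2  2  0
0  0  1  2  0  0
step 1: 1  0  0  3  0  3
2  1  2  3  1  1
1  3  0  2  2  0
0  0  1  2  0  0
step 2: 1  0  0  3  0  3
2  1  3  3  1  1
1  3  0  2  2  0
0  0  1  2  0  0
step 3: 1  0  2  0  1  3
2  2  1  1  2  1
1  3  1  3  2  0
0  0  1  2  0  0
step 4: 1  0  2  0  1  3
2  2  2  1  2  1
1  3  1  3  2  0
0  0  1  2  0  0
step 5: 1  0  2  0  1  3
2  2  3  1  2  1
1  3  1  3  2  0
0  0  1  2  0  0
step 6: 1  0  3  0  1  3
2  3  0  2  2  1
1  3  2  3  2  0
0  0  1  2  0  0
step 7: 1  0  3  0  1  3
2  3  1  2  2  1
1  3  2  3  2  0
0  0  1  2  0  0
step 8: 1  0  3  0  1  3
2  3  2  2  2  1
1  3  2  3  2  0
0  0  1  2  0  0
step 9: 1  0  3  0  1  3
2  3  3  2  2  1
1  3  2  3  2  0
0  0  1  2  0  0
step 10: 1  2  1  2  1  3
3  2  0  1  3  1
2  1  2  1  3  0
0  1  2  3  0  0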